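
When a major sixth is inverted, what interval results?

Inverted interval numbers add to nine, so a sixth pairs with a third (6 + 3 = 9).
And major becomes minor under inversion, so we get a minor third.

m3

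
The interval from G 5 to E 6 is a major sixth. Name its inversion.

The rule of nine gives the new number: 9 − 6 = 3, so a sixth becomes a third.
The quality also flips — major becomes minor — giving a minor third.

m3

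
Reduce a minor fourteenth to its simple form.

m7

Subtracting seven from the interval number removes an octave: 14 − 7 = 7.
So a minor fourteenth is an octave plus a minor seventh. The quality is unchanged.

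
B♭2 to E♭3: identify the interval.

perfect fourth

B to E spans four letter names (B-C-D-E), so the interval is some kind of fourth.
Counting semitones, Bb2→Eb3 is 5, which is the perfect fourth.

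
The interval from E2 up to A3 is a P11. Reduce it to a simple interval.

P4

Subtracting seven from the interval number removes an octave: 11 − 7 = 4.
Quality carries through unchanged, so the simple form is a perfect fourth.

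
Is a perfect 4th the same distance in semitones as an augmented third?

Yes

Both span 5 semitones: a perfect fourth and an augmented third are the same chromatic distance.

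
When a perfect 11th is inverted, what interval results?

perfect 5th

First reduce the compound perfect eleventh to its simple form, a perfect fourth.
Interval numbers invert to sum to nine: 4 + 5 = 9, so a fourth inverts to a fifth.
And perfect stays perfect under inversion, so we get a perfect fifth.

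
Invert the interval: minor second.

Interval numbers invert to sum to nine: 2 + 7 = 9, so a second inverts to a seventh.
And minor becomes major under inversion, so we get a major seventh.

major 7th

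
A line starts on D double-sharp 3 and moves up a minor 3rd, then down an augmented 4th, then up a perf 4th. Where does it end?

Up a minor third from D##3: F##3 (3 semitones up).
Down an augmented fourth from F##3: C#3 (6 semitones down).
C#3 up a perfect fourth → F#3 (5 semitones).

F sharp 3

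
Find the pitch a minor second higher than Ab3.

Bbb3

The second takes the letter from A up to B.
A minor second spans 1 semitone, so from Ab3 the target pitch is Bbb3.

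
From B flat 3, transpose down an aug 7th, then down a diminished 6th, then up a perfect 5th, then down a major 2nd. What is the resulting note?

Bb3 down an augmented seventh → Cbb3 (12 semitones).
Down a diminished sixth from Cbb3: Eb2 (7 semitones down).
Up a perfect fifth from Eb2: Bb2 (7 semitones up).
Bb2 down a major second → Ab2 (2 semitones).

A flat 2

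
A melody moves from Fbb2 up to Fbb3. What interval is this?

F to F is the same letter name, plus an octave, so the interval is some kind of octave.
The perfect octave spans 12 semitones, and Fbb2 to Fbb3 is exactly 12 semitones — so this is a perfect octave.

P8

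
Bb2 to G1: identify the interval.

minor tenth

Descending from Bb2 to G1 is the same interval as ascending G1 to Bb2.
G to B spans three letter names (G-A-B), plus an octave, so the interval is some kind of tenth.
G1 to Bb2 is 15 semitones, a half step short of the major tenth (16), so this is minor.
(Equivalently, a compound minor third: a minor third plus an octave.)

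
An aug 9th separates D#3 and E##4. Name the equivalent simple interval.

Subtracting seven from the interval number removes an octave: 9 − 7 = 2.
So an augmented ninth is an octave plus an augmented second. The quality is unchanged.

augmented 2nd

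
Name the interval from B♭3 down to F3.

P4

Descending from Bb3 to F3 is the same interval as ascending F3 to Bb3.
F to B spans four letter names (F-G-A-B) — that makes it a fourth of some quality.
F3 to Bb3 is 5 semitones, matching the perfect fourth exactly, so the quality is perfect.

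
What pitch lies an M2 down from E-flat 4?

Counting two letter names down from E lands on D.
A major second spans 2 semitones, so from Eb4 the target pitch is Db4.

D-flat 4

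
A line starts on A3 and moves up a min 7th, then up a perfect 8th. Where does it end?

G5

Up a minor seventh from A3: G4 (10 semitones up).
Up a perfect octave from G4: G5 (12 semitones up).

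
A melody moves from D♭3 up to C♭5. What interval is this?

D to C spans seven letter names (D-E-F-G-A-B-C), plus an octave, so the interval is some kind of fourteenth.
Db3 to Cb5 is 22 semitones, a half step short of the major fourteenth (23), so this is minor.
(Equivalently, a compound minor seventh: a minor seventh plus an octave.)

minor fourteenth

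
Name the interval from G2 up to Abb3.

diminished 9th

G to A spans two letter names (G-A), plus an octave — that makes it a ninth of some quality.
A major ninth would be 14 semitones; G2 to Abb3 is 12, two semitones narrower, so the interval is diminished.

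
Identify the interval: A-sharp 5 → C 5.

augmented sixth

Descending from A#5 to C5 is the same interval as ascending C5 to A#5.
C to A spans six letter names (C-D-E-F-G-A), so the interval is some kind of sixth.
The major sixth is 9 semitones; here we have 10, one semitone wider: augmented.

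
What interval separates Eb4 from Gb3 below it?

Descending from Eb4 to Gb3 is the same interval as ascending Gb3 to Eb4.
G to E spans six letter names (G-A-B-C-D-E) — that makes it a sixth of some quality.
Counting semitones, Gb3→Eb4 is 9, which is the major sixth.

M6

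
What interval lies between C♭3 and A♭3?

C to A spans six letter names (C-D-E-F-G-A), so the interval is some kind of sixth.
Cb3 to Ab3 is 9 semitones, matching the major sixth exactly, so the quality is major.

major sixth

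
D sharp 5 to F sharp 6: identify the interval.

D to F spans three letter names (D-E-F), plus an octave: a tenth.
At 15 semitones, D#5→F#6 falls one short of a major tenth: minor.
(Equivalently, a compound minor third: a minor third plus an octave.)

minor 10th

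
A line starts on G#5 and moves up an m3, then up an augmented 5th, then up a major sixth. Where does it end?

Up a minor third from G#5: B5 (3 semitones up).
B5 up an augmented fifth → F##6 (8 semitones).
A major sixth up from F##6 is D##7.

D##7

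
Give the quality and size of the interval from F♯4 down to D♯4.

minor third

Descending from F#4 to D#4 is the same interval as ascending D#4 to F#4.
D to F spans three letter names (D-E-F): a third.
At 3 semitones, D#4→F#4 falls one short of a major third: minor.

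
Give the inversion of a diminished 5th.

The rule of nine gives the new number: 9 − 5 = 4, so a fifth becomes a fourth.
The quality also flips — diminished becomes augmented — giving an augmented fourth.

augmented 4th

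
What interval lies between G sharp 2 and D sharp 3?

perfect fifth

G to D spans five letter names (G-A-B-C-D), so the interval is some kind of fifth.
The perfect fifth spans 7 semitones, and G#2 to D#3 is exactly 7 semitones — so this is a perfect fifth.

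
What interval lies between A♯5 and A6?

d8

A to A is the same letter name, plus an octave: an octave.
The perfect octave is 12 semitones; here we have 11, one semitone narrower: diminished.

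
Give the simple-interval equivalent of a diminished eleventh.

d4

Take out an octave (7 from the number): 11 − 7 = 4.
So a diminished eleventh is an octave plus a diminished fourth. The quality is unchanged.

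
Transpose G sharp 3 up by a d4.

The fourth takes the letter from G up to C.
Moving 4 semitones up from G#3 (the size of a diminished fourth) reaches C4.

C 4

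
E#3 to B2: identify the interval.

Descending from E#3 to B2 is the same interval as ascending B2 to E#3.
B to E spans four letter names (B-C-D-E): a fourth.
B2 to E#3 spans 6 semitones — one semitone wider than the perfect fourth (5) — giving an augmented fourth.

A4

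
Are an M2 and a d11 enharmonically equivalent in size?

2 semitones (major second) vs 16 semitones (diminished eleventh): not equal.

No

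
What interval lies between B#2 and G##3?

B to G spans six letter names (B-C-D-E-F-G) — that makes it a sixth of some quality.
The major sixth spans 9 semitones, and B#2 to G##3 is exactly 9 semitones — so this is a major sixth.

major sixth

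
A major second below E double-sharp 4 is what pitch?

Two letter names down from E: D.
Moving 2 semitones down from E##4 (the size of a major second) reaches D##4.

D double-sharp 4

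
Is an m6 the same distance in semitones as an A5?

Yes

Both span 8 semitones: a minor sixth and an augmented fifth are the same chromatic distance.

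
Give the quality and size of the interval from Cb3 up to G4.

A12

C to G spans five letter names (C-D-E-F-G), plus an octave, so the interval is some kind of twelfth.
The perfect twelfth is 19 semitones; here we have 20, one semitone wider: augmented.
(Equivalently, a compound augmented fifth: an augmented fifth plus an octave.)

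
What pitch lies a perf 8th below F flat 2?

An octave keeps the letter name F, an octave down from F.
Moving 12 semitones down from Fb2 (the size of a perfect octave) reaches Fb1.

F flat 1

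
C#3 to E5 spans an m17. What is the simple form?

m3

Subtracting seven from the interval number removes an octave: 17 − 14 = 3.
That makes a minor seventeenth a compound minor third — 2 octaves plus a minor third.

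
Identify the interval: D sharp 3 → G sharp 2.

P5

Descending from D#3 to G#2 is the same interval as ascending G#2 to D#3.
G to D spans five letter names (G-A-B-C-D): a fifth.
The perfect fifth spans 7 semitones, and G#2 to D#3 is exactly 7 semitones — so this is a perfect fifth.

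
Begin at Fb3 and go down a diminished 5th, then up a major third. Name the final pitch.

D3

Down a diminished fifth from Fb3: Bb2 (6 semitones down).
A major third up from Bb2 is D3.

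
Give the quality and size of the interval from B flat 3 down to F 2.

P11

Descending from Bb3 to F2 is the same interval as ascending F2 to Bb3.
F to B spans four letter names (F-G-A-B), plus an octave — that makes it an eleventh of some quality.
F2 to Bb3 is 17 semitones, matching the perfect eleventh exactly, so the quality is perfect.
(Equivalently, a compound perfect fourth: a perfect fourth plus an octave.)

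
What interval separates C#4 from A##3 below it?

Descending from C#4 to A##3 is the same interval as ascending A##3 to C#4.
A to C spans three letter names (A-B-C), so the interval is some kind of third.
A major third would be 4 semitones; A##3 to C#4 is 2, two semitones narrower, so the interval is diminished.

d3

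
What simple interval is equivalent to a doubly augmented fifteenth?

Subtracting seven from the interval number removes an octave: 15 − 7 = 8.
That makes a doubly augmented fifteenth a compound doubly augmented octave — an octave plus a doubly augmented octave.

doubly augmented 8th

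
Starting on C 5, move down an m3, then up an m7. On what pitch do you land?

Down a minor third from C5: A4 (3 semitones down).
A4 up a minor seventh → G5 (10 semitones).

G 5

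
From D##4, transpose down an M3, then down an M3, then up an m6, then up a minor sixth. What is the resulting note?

A major third down from D##4 is B#3.
Down a major third from B#3: G#3 (4 semitones down).
G#3 up a minor sixth → E4 (8 semitones).
A minor sixth up from E4 is C5.

C5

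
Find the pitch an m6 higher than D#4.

Counting six letter names up from D lands on B.
A minor sixth is 8 semitones; 8 semitones up from D#4 gives B4.

B4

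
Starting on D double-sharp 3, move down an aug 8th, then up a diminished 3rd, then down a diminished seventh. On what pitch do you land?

G sharp 1

D##3 down an augmented octave → D#2 (13 semitones).
Up a diminished third from D#2: F2 (2 semitones up).
F2 down a diminished seventh → G#1 (9 semitones).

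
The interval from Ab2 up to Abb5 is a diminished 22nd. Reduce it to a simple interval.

d8

Take out 2 octaves (14 from the number): 22 − 14 = 8.
That makes a diminished twenty-second a compound diminished octave — 2 octaves plus a diminished octave.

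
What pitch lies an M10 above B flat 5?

The tenth's letter: B up three letter names plus an octave → D.
A major tenth is 16 semitones; 16 semitones up from Bb5 gives D7.

D 7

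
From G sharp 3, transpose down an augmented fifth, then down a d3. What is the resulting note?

Down an augmented fifth from G#3: C3 (8 semitones down).
A diminished third down from C3 is A#2.

A sharp 2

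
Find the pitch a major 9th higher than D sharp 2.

Counting two letter names plus an octave up from D lands on E.
A major ninth spans 14 semitones, so from D#2 the target pitch is E#3.

E sharp 3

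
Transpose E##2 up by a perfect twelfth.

The twelfth's letter: E up five letter names plus an octave → B.
Moving 19 semitones up from E##2 (the size of a perfect twelfth) reaches B##3.

B##3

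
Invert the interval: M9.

First reduce the compound major ninth to its simple form, a major second.
The rule of nine gives the new number: 9 − 2 = 7, so a second becomes a seventh.
Quality inverts too: major becomes minor. That makes the inversion a minor seventh.

minor 7th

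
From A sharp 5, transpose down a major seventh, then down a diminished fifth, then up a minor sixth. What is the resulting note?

A#5 down a major seventh → B4 (11 semitones).
B4 down a diminished fifth → E#4 (6 semitones).
Up a minor sixth from E#4: C#5 (8 semitones up).

C sharp 5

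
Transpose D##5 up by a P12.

The twelfth's letter: D up five letter names plus an octave → A.
Moving 19 semitones up from D##5 (the size of a perfect twelfth) reaches A##6.

A##6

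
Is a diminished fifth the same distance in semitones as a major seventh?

No

6 semitones (diminished fifth) vs 11 semitones (major seventh): not equal.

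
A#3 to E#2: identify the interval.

Descending from A#3 to E#2 is the same interval as ascending E#2 to A#3.
E to A spans four letter names (E-F-G-A), plus an octave — that makes it an eleventh of some quality.
E#2 to A#3 is 17 semitones, matching the perfect eleventh exactly, so the quality is perfect.
(Equivalently, a compound perfect fourth: a perfect fourth plus an octave.)

P11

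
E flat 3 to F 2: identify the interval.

Descending from Eb3 to F2 is the same interval as ascending F2 to Eb3.
F to E spans seven letter names (F-G-A-B-C-D-E): a seventh.
F2 to Eb3 is 10 semitones, a half step short of the major seventh (11), so this is minor.

minor 7th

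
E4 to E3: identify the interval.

Descending from E4 to E3 is the same interval as ascending E3 to E4.
E to E is the same letter name, plus an octave: an octave.
E3 to E4 is 12 semitones, matching the perfect octave exactly, so the quality is perfect.

perfect 8th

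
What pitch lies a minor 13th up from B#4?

The thirteenth's letter: B up six letter names plus an octave → G.
A minor thirteenth is 20 semitones; 20 semitones up from B#4 gives G#6.

G#6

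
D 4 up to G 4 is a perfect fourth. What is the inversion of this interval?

Interval numbers invert to sum to nine: 4 + 5 = 9, so a fourth inverts to a fifth.
The quality also flips — perfect stays perfect — giving a perfect fifth.

perfect 5th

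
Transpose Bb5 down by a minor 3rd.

Counting three letter names down from B lands on G.
A minor third spans 3 semitones, so from Bb5 the target pitch is G5.

G5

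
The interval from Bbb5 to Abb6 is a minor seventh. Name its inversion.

Interval numbers invert to sum to nine: 7 + 2 = 9, so a seventh inverts to a second.
The quality also flips — minor becomes major — giving a major second.

major second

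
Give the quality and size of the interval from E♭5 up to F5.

M2

E to F spans two letter names (E-F) — that makes it a second of some quality.
Eb5 to F5 is 2 semitones, matching the major second exactly, so the quality is major.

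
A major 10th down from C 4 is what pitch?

A-flat 2

Three letters down from C (plus an octave) reaches A.
A major tenth spans 16 semitones, so from C4 the target pitch is Ab2.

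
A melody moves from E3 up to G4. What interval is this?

E to G spans three letter names (E-F-G), plus an octave, so the interval is some kind of tenth.
At 15 semitones, E3→G4 falls one short of a major tenth: minor.
(Equivalently, a compound minor third: a minor third plus an octave.)

m10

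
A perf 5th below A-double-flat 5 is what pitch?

Five letter names down from A: D.
Moving 7 semitones down from Abb5 (the size of a perfect fifth) reaches Dbb5.

D-double-flat 5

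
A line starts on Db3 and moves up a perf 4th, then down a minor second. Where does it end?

Up a perfect fourth from Db3: Gb3 (5 semitones up).
Down a minor second from Gb3: F3 (1 semitone down).

F3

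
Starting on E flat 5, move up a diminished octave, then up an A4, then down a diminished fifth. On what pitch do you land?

Up a diminished octave from Eb5: Ebb6 (11 semitones up).
An augmented fourth up from Ebb6 is Ab6.
Ab6 down a diminished fifth → D6 (6 semitones).

D 6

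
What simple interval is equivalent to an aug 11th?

Each octave removed subtracts seven from the number: 11 − 7 = 4.
That makes an augmented eleventh a compound augmented fourth — an octave plus an augmented fourth.

augmented 4th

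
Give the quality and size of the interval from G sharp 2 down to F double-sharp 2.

Descending from G#2 to F##2 is the same interval as ascending F##2 to G#2.
F to G spans two letter names (F-G): a second.
F##2 to G#2 is 1 semitone, a half step short of the major second (2), so this is minor.

minor second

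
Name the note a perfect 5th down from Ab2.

The fifth takes the letter from A down to D.
A perfect fifth is 7 semitones; 7 semitones down from Ab2 gives Db2.

Db2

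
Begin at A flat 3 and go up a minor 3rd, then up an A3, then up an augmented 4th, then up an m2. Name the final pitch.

Ab3 up a minor third → Cb4 (3 semitones).
An augmented third up from Cb4 is E4.
Up an augmented fourth from E4: A#4 (6 semitones up).
A minor second up from A#4 is B4.

B 4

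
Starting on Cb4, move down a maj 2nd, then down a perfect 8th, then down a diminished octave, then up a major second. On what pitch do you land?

C2

Cb4 down a major second → Bbb3 (2 semitones).
Bbb3 down a perfect octave → Bbb2 (12 semitones).
A diminished octave down from Bbb2 is Bb1.
Bb1 up a major second → C2 (2 semitones).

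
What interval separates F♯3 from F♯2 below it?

Descending from F#3 to F#2 is the same interval as ascending F#2 to F#3.
F to F is the same letter name, plus an octave — that makes it an octave of some quality.
Counting semitones, F#2→F#3 is 12, which is the perfect octave.

perfect octave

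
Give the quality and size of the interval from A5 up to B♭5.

A to B spans two letter names (A-B), so the interval is some kind of second.
A major second would be 2 semitones, but A5 to Bb5 is 1 — one semitone narrower, making it a minor second.

minor 2nd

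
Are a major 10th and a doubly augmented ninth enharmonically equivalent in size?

A major tenth = 16 semitones = a doubly augmented ninth; enharmonically equal.

Yes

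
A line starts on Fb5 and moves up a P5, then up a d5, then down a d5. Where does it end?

Fb5 up a perfect fifth → Cb6 (7 semitones).
Up a diminished fifth from Cb6: Gbb6 (6 semitones up).
Gbb6 down a diminished fifth → Cb6 (6 semitones).

Cb6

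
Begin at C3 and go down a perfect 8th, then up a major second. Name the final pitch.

D2

Down a perfect octave from C3: C2 (12 semitones down).
A major second up from C2 is D2.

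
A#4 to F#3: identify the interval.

Descending from A#4 to F#3 is the same interval as ascending F#3 to A#4.
F to A spans three letter names (F-G-A), plus an octave — that makes it a tenth of some quality.
F#3 to A#4 is 16 semitones, matching the major tenth exactly, so the quality is major.
(Equivalently, a compound major third: a major third plus an octave.)

major tenth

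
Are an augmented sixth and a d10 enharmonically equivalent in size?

An augmented sixth spans 10 semitones; a diminished tenth spans 14 semitones. They differ by 4.

No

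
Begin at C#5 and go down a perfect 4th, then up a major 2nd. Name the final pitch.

A perfect fourth down from C#5 is G#4.
Up a major second from G#4: A#4 (2 semitones up).

A#4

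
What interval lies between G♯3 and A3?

minor second

G to A spans two letter names (G-A) — that makes it a second of some quality.
At 1 semitone, G#3→A3 falls one short of a major second: minor.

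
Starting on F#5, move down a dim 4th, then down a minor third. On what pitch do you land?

Down a diminished fourth from F#5: C##5 (4 semitones down).
C##5 down a minor third → A##4 (3 semitones).

A##4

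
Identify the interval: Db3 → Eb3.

major second

D to E spans two letter names (D-E), so the interval is some kind of second.
Db3 to Eb3 is 2 semitones, matching the major second exactly, so the quality is major.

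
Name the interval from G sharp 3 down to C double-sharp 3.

Descending from G#3 to C##3 is the same interval as ascending C##3 to G#3.
C to G spans five letter names (C-D-E-F-G): a fifth.
The perfect fifth is 7 semitones; here we have 6, one semitone narrower: diminished.

diminished fifth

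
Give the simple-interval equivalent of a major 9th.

major 2nd

Take out an octave (7 from the number): 9 − 7 = 2.
So a major ninth is an octave plus a major second. The quality is unchanged.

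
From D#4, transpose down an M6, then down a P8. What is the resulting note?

F#2

D#4 down a major sixth → F#3 (9 semitones).
F#3 down a perfect octave → F#2 (12 semitones).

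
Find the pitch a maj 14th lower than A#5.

B3

The fourteenth's letter: A down seven letter names plus an octave → B.
Moving 23 semitones down from A#5 (the size of a major fourteenth) reaches B3.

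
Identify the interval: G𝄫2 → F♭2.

Descending from Gbb2 to Fb2 is the same interval as ascending Fb2 to Gbb2.
F to G spans two letter names (F-G): a second.
At 1 semitone, Fb2→Gbb2 falls one short of a major second: minor.

minor second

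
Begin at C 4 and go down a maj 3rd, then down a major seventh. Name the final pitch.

Down a major third from C4: Ab3 (4 semitones down).
A major seventh down from Ab3 is Bbb2.

B double-flat 2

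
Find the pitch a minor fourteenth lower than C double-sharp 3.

D double-sharp 1

Counting seven letter names plus an octave down from C lands on D.
A minor fourteenth spans 22 semitones, so from C##3 the target pitch is D##1.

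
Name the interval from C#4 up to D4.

minor 2nd

C to D spans two letter names (C-D) — that makes it a second of some quality.
At 1 semitone, C#4→D4 falls one short of a major second: minor.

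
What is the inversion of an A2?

The rule of nine gives the new number: 9 − 2 = 7, so a second becomes a seventh.
And augmented becomes diminished under inversion, so we get a diminished seventh.

diminished seventh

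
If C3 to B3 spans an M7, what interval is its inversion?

m2

Inverted interval numbers add to nine, so a seventh pairs with a second (7 + 2 = 9).
And major becomes minor under inversion, so we get a minor second.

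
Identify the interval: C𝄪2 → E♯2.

m3

C to E spans three letter names (C-D-E), so the interval is some kind of third.
At 3 semitones, C##2→E#2 falls one short of a major third: minor.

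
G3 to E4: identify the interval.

major sixth

G to E spans six letter names (G-A-B-C-D-E), so the interval is some kind of sixth.
G3 to E4 is 9 semitones, matching the major sixth exactly, so the quality is major.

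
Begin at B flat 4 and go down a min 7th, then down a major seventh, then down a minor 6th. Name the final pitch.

A minor seventh down from Bb4 is C4.
A major seventh down from C4 is Db3.
A minor sixth down from Db3 is F2.

F 2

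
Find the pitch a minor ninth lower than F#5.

The ninth's letter: F down two letter names plus an octave → E.
A minor ninth is 13 semitones; 13 semitones down from F#5 gives E#4.

E#4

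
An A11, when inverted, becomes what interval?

diminished 5th

First reduce the compound augmented eleventh to its simple form, an augmented fourth.
Inverted interval numbers add to nine, so a fourth pairs with a fifth (4 + 5 = 9).
The quality also flips — augmented becomes diminished — giving a diminished fifth.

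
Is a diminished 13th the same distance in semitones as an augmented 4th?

No

A diminished thirteenth is 19 semitones but an augmented fourth is 6 semitones — different sizes.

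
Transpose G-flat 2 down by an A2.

The second takes the letter from G down to F.
An augmented second is 3 semitones; 3 semitones down from Gb2 gives Fbb2.

F-double-flat 2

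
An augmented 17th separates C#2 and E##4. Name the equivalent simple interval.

augmented third

Each octave removed subtracts seven from the number: 17 − 14 = 3.
That makes an augmented seventeenth a compound augmented third — 2 octaves plus an augmented third.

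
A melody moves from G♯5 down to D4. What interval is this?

Descending from G#5 to D4 is the same interval as ascending D4 to G#5.
D to G spans four letter names (D-E-F-G), plus an octave — that makes it an eleventh of some quality.
D4 to G#5 spans 18 semitones — one semitone wider than the perfect eleventh (17) — giving an augmented eleventh.
(Equivalently, a compound augmented fourth: an augmented fourth plus an octave.)

augmented 11th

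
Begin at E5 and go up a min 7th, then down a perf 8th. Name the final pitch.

D5

A minor seventh up from E5 is D6.
D6 down a perfect octave → D5 (12 semitones).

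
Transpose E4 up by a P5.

B4

Five letter names up from E: B.
A perfect fifth spans 7 semitones, so from E4 the target pitch is B4.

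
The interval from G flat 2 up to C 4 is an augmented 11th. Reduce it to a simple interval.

Take out an octave (7 from the number): 11 − 7 = 4.
That makes an augmented eleventh a compound augmented fourth — an octave plus an augmented fourth.

A4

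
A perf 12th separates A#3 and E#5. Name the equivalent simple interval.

Subtracting seven from the interval number removes an octave: 12 − 7 = 5.
That makes a perfect twelfth a compound perfect fifth — an octave plus a perfect fifth.

P5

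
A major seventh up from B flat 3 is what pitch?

Counting seven letter names up from B lands on A.
Moving 11 semitones up from Bb3 (the size of a major seventh) reaches A4.

A 4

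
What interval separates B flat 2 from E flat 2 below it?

P5

Descending from Bb2 to Eb2 is the same interval as ascending Eb2 to Bb2.
E to B spans five letter names (E-F-G-A-B), so the interval is some kind of fifth.
Eb2 to Bb2 is 7 semitones, matching the perfect fifth exactly, so the quality is perfect.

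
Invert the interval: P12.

P4

First reduce the compound perfect twelfth to its simple form, a perfect fifth.
Inverted interval numbers add to nine, so a fifth pairs with a fourth (5 + 4 = 9).
Quality inverts too: perfect stays perfect. That makes the inversion a perfect fourth.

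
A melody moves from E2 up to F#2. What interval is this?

major second

E to F spans two letter names (E-F): a second.
Counting semitones, E2→F#2 is 2, which is the major second.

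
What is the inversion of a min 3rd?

Interval numbers invert to sum to nine: 3 + 6 = 9, so a third inverts to a sixth.
The quality also flips — minor becomes major — giving a major sixth.

major 6th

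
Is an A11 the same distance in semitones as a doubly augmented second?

An augmented eleventh is 18 semitones but a doubly augmented second is 4 semitones — different sizes.

No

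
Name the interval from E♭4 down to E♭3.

perfect octave

Descending from Eb4 to Eb3 is the same interval as ascending Eb3 to Eb4.
E to E is the same letter name, plus an octave — that makes it an octave of some quality.
Eb3 to Eb4 is 12 semitones, matching the perfect octave exactly, so the quality is perfect.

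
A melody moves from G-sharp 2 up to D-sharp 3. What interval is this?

perfect 5th

G to D spans five letter names (G-A-B-C-D) — that makes it a fifth of some quality.
G#2 to D#3 is 7 semitones, matching the perfect fifth exactly, so the quality is perfect.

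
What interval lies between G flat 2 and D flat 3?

G to D spans five letter names (G-A-B-C-D), so the interval is some kind of fifth.
Gb2 to Db3 is 7 semitones, matching the perfect fifth exactly, so the quality is perfect.

perfect fifth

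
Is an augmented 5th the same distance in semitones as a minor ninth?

No

8 semitones (augmented fifth) vs 13 semitones (minor ninth): not equal.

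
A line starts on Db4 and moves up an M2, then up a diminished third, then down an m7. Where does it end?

Abb3

Up a major second from Db4: Eb4 (2 semitones up).
A diminished third up from Eb4 is Gbb4.
Down a minor seventh from Gbb4: Abb3 (10 semitones down).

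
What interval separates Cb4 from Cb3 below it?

Descending from Cb4 to Cb3 is the same interval as ascending Cb3 to Cb4.
C to C is the same letter name, plus an octave — that makes it an octave of some quality.
Cb3 to Cb4 is 12 semitones, matching the perfect octave exactly, so the quality is perfect.

P8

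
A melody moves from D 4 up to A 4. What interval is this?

D to A spans five letter names (D-E-F-G-A) — that makes it a fifth of some quality.
The perfect fifth spans 7 semitones, and D4 to A4 is exactly 7 semitones — so this is a perfect fifth.

perfect fifth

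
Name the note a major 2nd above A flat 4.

Two letter names up from A: B.
A major second spans 2 semitones, so from Ab4 the target pitch is Bb4.

B flat 4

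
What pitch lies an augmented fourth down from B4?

F4

The fourth takes the letter from B down to F.
An augmented fourth is 6 semitones; 6 semitones down from B4 gives F4.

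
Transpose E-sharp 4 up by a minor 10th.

Counting three letter names plus an octave up from E lands on G.
Moving 15 semitones up from E#4 (the size of a minor tenth) reaches G#5.

G-sharp 5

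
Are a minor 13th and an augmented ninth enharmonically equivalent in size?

A minor thirteenth is 20 semitones but an augmented ninth is 15 semitones — different sizes.

No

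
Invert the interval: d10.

First reduce the compound diminished tenth to its simple form, a diminished third.
Interval numbers invert to sum to nine: 3 + 6 = 9, so a third inverts to a sixth.
The quality also flips — diminished becomes augmented — giving an augmented sixth.

augmented sixth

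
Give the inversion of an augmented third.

The rule of nine gives the new number: 9 − 3 = 6, so a third becomes a sixth.
The quality also flips — augmented becomes diminished — giving a diminished sixth.

d6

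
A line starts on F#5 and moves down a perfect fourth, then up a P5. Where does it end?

G#5

A perfect fourth down from F#5 is C#5.
A perfect fifth up from C#5 is G#5.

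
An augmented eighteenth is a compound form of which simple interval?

A4

Subtracting seven from the interval number removes an octave: 18 − 14 = 4.
So an augmented eighteenth is 2 octaves plus an augmented fourth. The quality is unchanged.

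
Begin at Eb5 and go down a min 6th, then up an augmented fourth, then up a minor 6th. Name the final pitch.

A5

Down a minor sixth from Eb5: G4 (8 semitones down).
Up an augmented fourth from G4: C#5 (6 semitones up).
A minor sixth up from C#5 is A5.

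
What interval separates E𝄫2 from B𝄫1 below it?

Descending from Ebb2 to Bbb1 is the same interval as ascending Bbb1 to Ebb2.
B to E spans four letter names (B-C-D-E): a fourth.
Bbb1 to Ebb2 is 5 semitones, matching the perfect fourth exactly, so the quality is perfect.

P4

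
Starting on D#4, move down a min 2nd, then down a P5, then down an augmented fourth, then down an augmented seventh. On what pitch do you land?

Db2

A minor second down from D#4 is C##4.
Down a perfect fifth from C##4: F##3 (7 semitones down).
An augmented fourth down from F##3 is C#3.
C#3 down an augmented seventh → Db2 (12 semitones).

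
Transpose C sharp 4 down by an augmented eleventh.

The eleventh's letter: C down four letter names plus an octave → G.
An augmented eleventh is 18 semitones; 18 semitones down from C#4 gives G2.

G 2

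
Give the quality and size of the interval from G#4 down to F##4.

m2

Descending from G#4 to F##4 is the same interval as ascending F##4 to G#4.
F to G spans two letter names (F-G), so the interval is some kind of second.
At 1 semitone, F##4→G#4 falls one short of a major second: minor.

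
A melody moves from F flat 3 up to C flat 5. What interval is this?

P12

F to C spans five letter names (F-G-A-B-C), plus an octave, so the interval is some kind of twelfth.
Counting semitones, Fb3→Cb5 is 19, which is the perfect twelfth.
(Equivalently, a compound perfect fifth: a perfect fifth plus an octave.)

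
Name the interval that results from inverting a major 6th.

Interval numbers invert to sum to nine: 6 + 3 = 9, so a sixth inverts to a third.
And major becomes minor under inversion, so we get a minor third.

minor third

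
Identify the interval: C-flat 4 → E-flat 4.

C to E spans three letter names (C-D-E): a third.
Cb4 to Eb4 is 4 semitones, matching the major third exactly, so the quality is major.

M3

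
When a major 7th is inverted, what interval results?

Inverted interval numbers add to nine, so a seventh pairs with a second (7 + 2 = 9).
And major becomes minor under inversion, so we get a minor second.

minor 2nd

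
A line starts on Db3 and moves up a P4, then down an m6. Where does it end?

Bb2

Up a perfect fourth from Db3: Gb3 (5 semitones up).
Down a minor sixth from Gb3: Bb2 (8 semitones down).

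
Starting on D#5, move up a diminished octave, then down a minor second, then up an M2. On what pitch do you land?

D#5 up a diminished octave → D6 (11 semitones).
Down a minor second from D6: C#6 (1 semitone down).
A major second up from C#6 is D#6.

D#6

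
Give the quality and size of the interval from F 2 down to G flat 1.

major seventh

Descending from F2 to Gb1 is the same interval as ascending Gb1 to F2.
G to F spans seven letter names (G-A-B-C-D-E-F), so the interval is some kind of seventh.
Gb1 to F2 is 11 semitones, matching the major seventh exactly, so the quality is major.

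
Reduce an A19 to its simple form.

Each octave removed subtracts seven from the number: 19 − 14 = 5.
That makes an augmented nineteenth a compound augmented fifth — 2 octaves plus an augmented fifth.

augmented 5th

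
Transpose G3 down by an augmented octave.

Gb2

For an octave the letter name doesn't change: still G, an octave down.
An augmented octave is 13 semitones; 13 semitones down from G3 gives Gb2.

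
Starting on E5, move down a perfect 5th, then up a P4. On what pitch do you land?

D5

E5 down a perfect fifth → A4 (7 semitones).
A perfect fourth up from A4 is D5.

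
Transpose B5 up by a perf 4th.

Counting four letter names up from B lands on E.
A perfect fourth is 5 semitones; 5 semitones up from B5 gives E6.

E6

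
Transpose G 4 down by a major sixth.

B-flat 3

The sixth takes the letter from G down to B.
Moving 9 semitones down from G4 (the size of a major sixth) reaches Bb3.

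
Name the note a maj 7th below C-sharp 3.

Seven letter names down from C: D.
A major seventh is 11 semitones; 11 semitones down from C#3 gives D2.

D 2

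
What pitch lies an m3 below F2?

D2

Three letter names down from F: D.
A minor third is 3 semitones; 3 semitones down from F2 gives D2.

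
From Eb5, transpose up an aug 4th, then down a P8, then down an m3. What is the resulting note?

F#4

Eb5 up an augmented fourth → A5 (6 semitones).
Down a perfect octave from A5: A4 (12 semitones down).
A minor third down from A4 is F#4.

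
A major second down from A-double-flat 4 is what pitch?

G-double-flat 4

The second takes the letter from A down to G.
Moving 2 semitones down from Abb4 (the size of a major second) reaches Gbb4.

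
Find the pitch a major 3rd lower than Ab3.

Fb3

The third takes the letter from A down to F.
A major third is 4 semitones; 4 semitones down from Ab3 gives Fb3.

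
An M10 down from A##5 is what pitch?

F##4

Three letters down from A (plus an octave) reaches F.
A major tenth spans 16 semitones, so from A##5 the target pitch is F##4.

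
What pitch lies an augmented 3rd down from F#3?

The third takes the letter from F down to D.
Moving 5 semitones down from F#3 (the size of an augmented third) reaches Db3.

Db3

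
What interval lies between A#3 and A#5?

perfect fifteenth

A to A is the same letter name, plus 2 octaves — that makes it a fifteenth of some quality.
The perfect fifteenth spans 24 semitones, and A#3 to A#5 is exactly 24 semitones — so this is a perfect fifteenth.
(Equivalently, a compound perfect octave: a perfect octave plus an octave.)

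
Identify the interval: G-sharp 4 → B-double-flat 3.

doubly augmented 6th

Descending from G#4 to Bbb3 is the same interval as ascending Bbb3 to G#4.
B to G spans six letter names (B-C-D-E-F-G): a sixth.
A major sixth would be 9 semitones; Bbb3 to G#4 is 11, two semitones wider, so the interval is doubly augmented.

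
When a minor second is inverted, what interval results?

major seventh

Inverted interval numbers add to nine, so a second pairs with a seventh (2 + 7 = 9).
And minor becomes major under inversion, so we get a major seventh.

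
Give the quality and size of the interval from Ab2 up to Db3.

P4

A to D spans four letter names (A-B-C-D): a fourth.
Ab2 to Db3 is 5 semitones, matching the perfect fourth exactly, so the quality is perfect.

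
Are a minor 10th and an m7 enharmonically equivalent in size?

No

A minor tenth is 15 semitones but a minor seventh is 10 semitones — different sizes.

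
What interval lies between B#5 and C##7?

B to C spans two letter names (B-C), plus an octave — that makes it a ninth of some quality.
The major ninth spans 14 semitones, and B#5 to C##7 is exactly 14 semitones — so this is a major ninth.
(Equivalently, a compound major second: a major second plus an octave.)

major ninth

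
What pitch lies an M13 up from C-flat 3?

The thirteenth's letter: C up six letter names plus an octave → A.
A major thirteenth is 21 semitones; 21 semitones up from Cb3 gives Ab4.

A-flat 4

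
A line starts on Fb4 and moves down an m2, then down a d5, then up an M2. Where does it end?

Fb4 down a minor second → Eb4 (1 semitone).
Down a diminished fifth from Eb4: A3 (6 semitones down).
Up a major second from A3: B3 (2 semitones up).

B3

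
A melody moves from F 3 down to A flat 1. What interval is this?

Descending from F3 to Ab1 is the same interval as ascending Ab1 to F3.
A to F spans six letter names (A-B-C-D-E-F), plus an octave: a thirteenth.
Counting semitones, Ab1→F3 is 21, which is the major thirteenth.
(Equivalently, a compound major sixth: a major sixth plus an octave.)

major thirteenth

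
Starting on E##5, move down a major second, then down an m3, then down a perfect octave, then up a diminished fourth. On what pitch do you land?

E#4

A major second down from E##5 is D##5.
A minor third down from D##5 is B##4.
Down a perfect octave from B##4: B##3 (12 semitones down).
B##3 up a diminished fourth → E#4 (4 semitones).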